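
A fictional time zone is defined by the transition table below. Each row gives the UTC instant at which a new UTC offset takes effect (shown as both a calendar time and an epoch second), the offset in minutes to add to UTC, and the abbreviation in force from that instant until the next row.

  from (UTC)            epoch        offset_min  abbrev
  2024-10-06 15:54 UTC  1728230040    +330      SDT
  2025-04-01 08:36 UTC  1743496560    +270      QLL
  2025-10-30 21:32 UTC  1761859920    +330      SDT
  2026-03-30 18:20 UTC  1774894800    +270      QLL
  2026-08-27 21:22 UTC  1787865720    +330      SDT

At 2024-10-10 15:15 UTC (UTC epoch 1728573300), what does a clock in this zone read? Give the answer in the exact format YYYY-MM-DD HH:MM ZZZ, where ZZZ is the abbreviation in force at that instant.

2024-10-10 20:45 SDT

Query: 2024-10-10 15:15 UTC
Rule 1/5 (SDT, +05:30): 2024-10-06 15:54 UTC ≤ query < 2025-04-01 08:36 UTC
15·60 + 15 + 330 = 1245 min
1245 = 0·1440 + 1245; 1245 = 20·60 + 45 → 20:45, same day
→ 2024-10-10 20:45 SDT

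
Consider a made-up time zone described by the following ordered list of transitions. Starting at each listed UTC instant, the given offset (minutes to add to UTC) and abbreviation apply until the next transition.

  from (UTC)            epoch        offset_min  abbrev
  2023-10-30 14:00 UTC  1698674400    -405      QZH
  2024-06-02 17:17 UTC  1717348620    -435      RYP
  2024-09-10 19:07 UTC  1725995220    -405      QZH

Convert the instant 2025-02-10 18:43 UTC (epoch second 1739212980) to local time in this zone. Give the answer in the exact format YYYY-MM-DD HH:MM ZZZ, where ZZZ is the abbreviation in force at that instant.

Query: 2025-02-10 18:43 UTC
Rule 3/3 (QZH, -06:45): 2024-09-10 19:07 UTC ≤ query < +∞
18·60 + 43 - 405 = 718 min
718 = 0·1440 + 718; 718 = 11·60 + 58 → 11:58, same day
→ 2025-02-10 11:58 QZH

2025-02-10 11:58 QZH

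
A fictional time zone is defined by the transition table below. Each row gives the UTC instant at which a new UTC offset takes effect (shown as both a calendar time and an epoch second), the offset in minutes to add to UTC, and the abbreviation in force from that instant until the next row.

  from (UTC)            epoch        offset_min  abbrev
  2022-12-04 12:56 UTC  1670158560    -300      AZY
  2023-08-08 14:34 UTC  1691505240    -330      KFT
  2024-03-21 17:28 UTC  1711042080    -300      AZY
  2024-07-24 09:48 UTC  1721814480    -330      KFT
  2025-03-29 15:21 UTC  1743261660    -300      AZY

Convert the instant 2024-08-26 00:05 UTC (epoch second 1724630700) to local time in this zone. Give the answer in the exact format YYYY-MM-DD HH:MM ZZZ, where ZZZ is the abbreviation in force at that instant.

2024-08-25 18:35 KFT

Query: 2024-08-26 00:05 UTC
Rule 4/5 (KFT, -05:30): 2024-07-24 09:48 UTC ≤ query < 2025-03-29 15:21 UTC
0·60 + 5 - 330 = -325 min
-325 = -1·1440 + 1115; 1115 = 18·60 + 35 → 18:35, 2024-08-26 - 1 day = 2024-08-25
→ 2024-08-25 18:35 KFT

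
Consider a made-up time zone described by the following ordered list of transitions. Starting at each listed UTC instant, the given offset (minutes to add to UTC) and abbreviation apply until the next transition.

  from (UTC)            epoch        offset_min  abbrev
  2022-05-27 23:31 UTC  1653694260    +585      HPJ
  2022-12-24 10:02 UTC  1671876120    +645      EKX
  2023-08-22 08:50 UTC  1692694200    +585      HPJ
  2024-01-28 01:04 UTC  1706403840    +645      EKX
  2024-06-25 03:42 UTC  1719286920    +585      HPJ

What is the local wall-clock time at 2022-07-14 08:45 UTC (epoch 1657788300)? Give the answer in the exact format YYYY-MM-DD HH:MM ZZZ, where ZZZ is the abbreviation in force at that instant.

Query: 2022-07-14 08:45 UTC
Rule 1/5 (HPJ, +09:45): 2022-05-27 23:31 UTC ≤ query < 2022-12-24 10:02 UTC
8·60 + 45 + 585 = 1110 min
1110 = 0·1440 + 1110; 1110 = 18·60 + 30 → 18:30, same day
→ 2022-07-14 18:30 HPJ

2022-07-14 18:30 HPJ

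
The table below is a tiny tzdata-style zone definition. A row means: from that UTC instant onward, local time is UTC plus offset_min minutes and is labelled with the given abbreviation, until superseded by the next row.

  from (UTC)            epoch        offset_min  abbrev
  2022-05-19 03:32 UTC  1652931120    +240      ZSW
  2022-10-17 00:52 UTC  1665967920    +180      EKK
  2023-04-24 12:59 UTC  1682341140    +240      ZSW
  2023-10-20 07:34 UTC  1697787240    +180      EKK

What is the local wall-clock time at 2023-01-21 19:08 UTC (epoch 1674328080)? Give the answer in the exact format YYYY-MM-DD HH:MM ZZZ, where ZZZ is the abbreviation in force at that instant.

2023-01-21 22:08 EKK

Query: 2023-01-21 19:08 UTC
Rule 2/4 (EKK, +03:00): 2022-10-17 00:52 UTC ≤ query < 2023-04-24 12:59 UTC
19·60 + 8 + 180 = 1328 min
1328 = 0·1440 + 1328; 1328 = 22·60 + 8 → 22:08, same day
→ 2023-01-21 22:08 EKK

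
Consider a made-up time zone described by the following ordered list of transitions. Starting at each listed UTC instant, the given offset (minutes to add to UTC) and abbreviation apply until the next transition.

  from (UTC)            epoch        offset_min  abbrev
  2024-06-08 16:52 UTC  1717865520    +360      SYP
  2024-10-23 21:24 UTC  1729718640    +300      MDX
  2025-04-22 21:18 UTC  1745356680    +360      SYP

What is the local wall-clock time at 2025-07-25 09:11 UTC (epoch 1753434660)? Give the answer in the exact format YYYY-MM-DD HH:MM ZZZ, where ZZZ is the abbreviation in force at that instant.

2025-07-25 15:11 SYP

Query: 2025-07-25 09:11 UTC
Rule 3/3 (SYP, +06:00): 2025-04-22 21:18 UTC ≤ query < +∞
9·60 + 11 + 360 = 911 min
911 = 0·1440 + 911; 911 = 15·60 + 11 → 15:11, same day
→ 2025-07-25 15:11 SYP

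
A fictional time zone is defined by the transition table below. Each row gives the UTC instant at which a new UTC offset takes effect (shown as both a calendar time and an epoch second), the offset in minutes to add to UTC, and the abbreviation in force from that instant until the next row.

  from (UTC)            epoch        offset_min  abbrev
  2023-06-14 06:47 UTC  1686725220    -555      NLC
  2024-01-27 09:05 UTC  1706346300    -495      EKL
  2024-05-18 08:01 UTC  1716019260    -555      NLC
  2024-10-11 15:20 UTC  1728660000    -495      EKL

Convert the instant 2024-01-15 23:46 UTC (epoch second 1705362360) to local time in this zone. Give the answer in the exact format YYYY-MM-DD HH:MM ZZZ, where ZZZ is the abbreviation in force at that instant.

2024-01-15 14:31 NLC

Query: 2024-01-15 23:46 UTC
Rule 1/4 (NLC, -09:15): 2023-06-14 06:47 UTC ≤ query < 2024-01-27 09:05 UTC
23·60 + 46 - 555 = 871 min
871 = 0·1440 + 871; 871 = 14·60 + 31 → 14:31, same day
→ 2024-01-15 14:31 NLC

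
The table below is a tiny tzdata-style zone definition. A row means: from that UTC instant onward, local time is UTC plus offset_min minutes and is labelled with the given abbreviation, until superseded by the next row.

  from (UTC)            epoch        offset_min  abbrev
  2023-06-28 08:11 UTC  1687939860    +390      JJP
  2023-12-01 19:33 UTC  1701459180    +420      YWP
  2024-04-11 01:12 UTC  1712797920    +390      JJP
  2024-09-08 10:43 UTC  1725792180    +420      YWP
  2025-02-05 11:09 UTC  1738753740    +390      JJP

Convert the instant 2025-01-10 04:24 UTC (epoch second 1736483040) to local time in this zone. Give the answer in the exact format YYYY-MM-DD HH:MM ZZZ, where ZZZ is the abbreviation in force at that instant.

Query: 2025-01-10 04:24 UTC
Rule 4/5 (YWP, +07:00): 2024-09-08 10:43 UTC ≤ query < 2025-02-05 11:09 UTC
4·60 + 24 + 420 = 684 min
684 = 0·1440 + 684; 684 = 11·60 + 24 → 11:24, same day
→ 2025-01-10 11:24 YWP

2025-01-10 11:24 YWP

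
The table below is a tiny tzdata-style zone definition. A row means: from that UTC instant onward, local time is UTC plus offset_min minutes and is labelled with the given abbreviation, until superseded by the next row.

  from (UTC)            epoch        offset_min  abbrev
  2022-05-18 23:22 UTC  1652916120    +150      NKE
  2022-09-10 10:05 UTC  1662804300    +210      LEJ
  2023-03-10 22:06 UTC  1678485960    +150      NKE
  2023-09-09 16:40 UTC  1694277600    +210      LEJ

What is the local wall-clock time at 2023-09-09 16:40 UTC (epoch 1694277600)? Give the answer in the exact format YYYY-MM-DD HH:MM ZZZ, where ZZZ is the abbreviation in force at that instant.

2023-09-09 20:10 LEJ

Query: 2023-09-09 16:40 UTC
Rule 4/4 (LEJ, +03:30): 2023-09-09 16:40 UTC ≤ query < +∞
16·60 + 40 + 210 = 1210 min
1210 = 0·1440 + 1210; 1210 = 20·60 + 10 → 20:10, same day
→ 2023-09-09 20:10 LEJ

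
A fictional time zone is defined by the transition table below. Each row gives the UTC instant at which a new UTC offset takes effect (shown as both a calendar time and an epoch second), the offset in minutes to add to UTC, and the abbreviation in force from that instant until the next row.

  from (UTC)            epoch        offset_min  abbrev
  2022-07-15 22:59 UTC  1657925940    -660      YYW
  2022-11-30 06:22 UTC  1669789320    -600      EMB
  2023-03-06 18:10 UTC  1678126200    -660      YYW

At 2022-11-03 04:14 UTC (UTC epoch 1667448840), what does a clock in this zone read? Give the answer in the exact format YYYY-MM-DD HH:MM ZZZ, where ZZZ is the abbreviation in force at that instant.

2022-11-02 17:14 YYW

Query: 2022-11-03 04:14 UTC
Rule 1/3 (YYW, -11:00): 2022-07-15 22:59 UTC ≤ query < 2022-11-30 06:22 UTC
4·60 + 14 - 660 = -406 min
-406 = -1·1440 + 1034; 1034 = 17·60 + 14 → 17:14, 2022-11-03 - 1 day = 2022-11-02
→ 2022-11-02 17:14 YYW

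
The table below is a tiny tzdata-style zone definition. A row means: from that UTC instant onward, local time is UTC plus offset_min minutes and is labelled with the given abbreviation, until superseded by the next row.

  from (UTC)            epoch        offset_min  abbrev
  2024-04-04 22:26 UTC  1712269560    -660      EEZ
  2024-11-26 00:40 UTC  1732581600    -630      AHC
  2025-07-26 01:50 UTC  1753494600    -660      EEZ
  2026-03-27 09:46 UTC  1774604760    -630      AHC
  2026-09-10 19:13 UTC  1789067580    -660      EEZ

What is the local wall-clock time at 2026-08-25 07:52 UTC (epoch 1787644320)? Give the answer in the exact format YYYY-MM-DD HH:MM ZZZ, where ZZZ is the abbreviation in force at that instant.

Query: 2026-08-25 07:52 UTC
Rule 4/5 (AHC, -10:30): 2026-03-27 09:46 UTC ≤ query < 2026-09-10 19:13 UTC
7·60 + 52 - 630 = -158 min
-158 = -1·1440 + 1282; 1282 = 21·60 + 22 → 21:22, 2026-08-25 - 1 day = 2026-08-24
→ 2026-08-24 21:22 AHC

2026-08-24 21:22 AHC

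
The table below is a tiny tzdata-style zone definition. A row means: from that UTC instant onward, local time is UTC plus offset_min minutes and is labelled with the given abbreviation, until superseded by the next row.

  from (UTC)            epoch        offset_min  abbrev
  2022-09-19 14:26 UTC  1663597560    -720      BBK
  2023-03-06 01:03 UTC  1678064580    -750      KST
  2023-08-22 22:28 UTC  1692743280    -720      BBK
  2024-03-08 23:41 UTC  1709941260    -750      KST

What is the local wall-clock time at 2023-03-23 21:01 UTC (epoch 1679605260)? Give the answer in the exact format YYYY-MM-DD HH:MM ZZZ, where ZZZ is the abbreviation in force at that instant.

Query: 2023-03-23 21:01 UTC
Rule 2/4 (KST, -12:30): 2023-03-06 01:03 UTC ≤ query < 2023-08-22 22:28 UTC
21·60 + 1 - 750 = 511 min
511 = 0·1440 + 511; 511 = 8·60 + 31 → 08:31, same day
→ 2023-03-23 08:31 KST

2023-03-23 08:31 KST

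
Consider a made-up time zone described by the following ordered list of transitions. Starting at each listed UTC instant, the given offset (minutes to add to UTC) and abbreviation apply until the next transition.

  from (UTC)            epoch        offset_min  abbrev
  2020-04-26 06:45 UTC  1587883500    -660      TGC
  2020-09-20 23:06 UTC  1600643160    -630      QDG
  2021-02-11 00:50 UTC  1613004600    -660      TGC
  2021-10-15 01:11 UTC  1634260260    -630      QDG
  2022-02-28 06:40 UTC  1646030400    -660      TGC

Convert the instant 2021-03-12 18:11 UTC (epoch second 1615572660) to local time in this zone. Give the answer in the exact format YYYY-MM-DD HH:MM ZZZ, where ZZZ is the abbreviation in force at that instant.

2021-03-12 07:11 TGC

Query: 2021-03-12 18:11 UTC
Rule 3/5 (TGC, -11:00): 2021-02-11 00:50 UTC ≤ query < 2021-10-15 01:11 UTC
18·60 + 11 - 660 = 431 min
431 = 0·1440 + 431; 431 = 7·60 + 11 → 07:11, same day
→ 2021-03-12 07:11 TGC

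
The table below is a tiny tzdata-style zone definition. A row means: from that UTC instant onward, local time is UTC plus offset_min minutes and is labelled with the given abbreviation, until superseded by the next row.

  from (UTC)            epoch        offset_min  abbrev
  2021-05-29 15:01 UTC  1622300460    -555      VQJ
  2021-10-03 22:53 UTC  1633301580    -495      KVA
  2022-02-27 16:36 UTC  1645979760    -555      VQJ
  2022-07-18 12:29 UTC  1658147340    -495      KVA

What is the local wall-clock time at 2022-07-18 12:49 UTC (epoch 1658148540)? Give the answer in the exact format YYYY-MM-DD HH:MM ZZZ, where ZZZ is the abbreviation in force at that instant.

2022-07-18 04:34 KVA

Query: 2022-07-18 12:49 UTC
Rule 4/4 (KVA, -08:15): 2022-07-18 12:29 UTC ≤ query < +∞
12·60 + 49 - 495 = 274 min
274 = 0·1440 + 274; 274 = 4·60 + 34 → 04:34, same day
→ 2022-07-18 04:34 KVA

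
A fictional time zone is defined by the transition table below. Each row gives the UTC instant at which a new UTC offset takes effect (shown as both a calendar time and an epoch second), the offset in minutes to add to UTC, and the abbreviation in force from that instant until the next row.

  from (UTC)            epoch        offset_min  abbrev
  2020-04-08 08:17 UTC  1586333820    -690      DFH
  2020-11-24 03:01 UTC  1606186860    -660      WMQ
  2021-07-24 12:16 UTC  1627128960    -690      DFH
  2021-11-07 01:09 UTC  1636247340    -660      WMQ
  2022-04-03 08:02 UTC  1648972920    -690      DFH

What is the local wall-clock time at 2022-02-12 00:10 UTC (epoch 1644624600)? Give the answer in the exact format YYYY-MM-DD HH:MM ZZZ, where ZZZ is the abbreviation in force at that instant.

2022-02-11 13:10 WMQ

Query: 2022-02-12 00:10 UTC
Rule 4/5 (WMQ, -11:00): 2021-11-07 01:09 UTC ≤ query < 2022-04-03 08:02 UTC
0·60 + 10 - 660 = -650 min
-650 = -1·1440 + 790; 790 = 13·60 + 10 → 13:10, 2022-02-12 - 1 day = 2022-02-11
→ 2022-02-11 13:10 WMQ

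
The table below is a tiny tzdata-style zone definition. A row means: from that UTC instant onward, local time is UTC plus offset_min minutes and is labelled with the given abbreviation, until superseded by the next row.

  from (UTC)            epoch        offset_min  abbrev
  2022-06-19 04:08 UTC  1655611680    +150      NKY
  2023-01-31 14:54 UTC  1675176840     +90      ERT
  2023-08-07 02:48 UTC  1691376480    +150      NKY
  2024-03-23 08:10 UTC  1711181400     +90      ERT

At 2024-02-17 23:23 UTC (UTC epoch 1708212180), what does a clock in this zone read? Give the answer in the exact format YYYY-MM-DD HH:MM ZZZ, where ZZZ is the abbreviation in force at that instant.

2024-02-18 01:53 NKY

Query: 2024-02-17 23:23 UTC
Rule 3/4 (NKY, +02:30): 2023-08-07 02:48 UTC ≤ query < 2024-03-23 08:10 UTC
23·60 + 23 + 150 = 1553 min
1553 = 1·1440 + 113; 113 = 1·60 + 53 → 01:53, 2024-02-17 + 1 day = 2024-02-18
→ 2024-02-18 01:53 NKY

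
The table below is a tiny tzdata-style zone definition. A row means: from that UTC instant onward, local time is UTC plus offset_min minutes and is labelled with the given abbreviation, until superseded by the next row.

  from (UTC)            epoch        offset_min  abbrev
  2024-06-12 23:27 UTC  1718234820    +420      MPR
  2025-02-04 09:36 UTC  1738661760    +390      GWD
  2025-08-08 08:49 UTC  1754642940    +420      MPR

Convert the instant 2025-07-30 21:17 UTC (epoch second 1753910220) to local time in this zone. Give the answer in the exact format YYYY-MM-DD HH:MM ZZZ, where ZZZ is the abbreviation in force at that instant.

2025-07-31 03:47 GWD

Query: 2025-07-30 21:17 UTC
Rule 2/3 (GWD, +06:30): 2025-02-04 09:36 UTC ≤ query < 2025-08-08 08:49 UTC
21·60 + 17 + 390 = 1667 min
1667 = 1·1440 + 227; 227 = 3·60 + 47 → 03:47, 2025-07-30 + 1 day = 2025-07-31
→ 2025-07-31 03:47 GWD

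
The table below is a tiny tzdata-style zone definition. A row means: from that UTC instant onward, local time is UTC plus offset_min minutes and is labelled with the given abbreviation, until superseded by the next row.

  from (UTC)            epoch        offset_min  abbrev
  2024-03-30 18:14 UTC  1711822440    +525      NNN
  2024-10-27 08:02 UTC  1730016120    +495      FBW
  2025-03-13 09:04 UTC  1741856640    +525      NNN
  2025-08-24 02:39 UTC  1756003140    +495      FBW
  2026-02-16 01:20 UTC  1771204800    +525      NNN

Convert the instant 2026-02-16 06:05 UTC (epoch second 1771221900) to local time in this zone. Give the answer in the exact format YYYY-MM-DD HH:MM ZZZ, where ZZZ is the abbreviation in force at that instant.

Query: 2026-02-16 06:05 UTC
Rule 5/5 (NNN, +08:45): 2026-02-16 01:20 UTC ≤ query < +∞
6·60 + 5 + 525 = 890 min
890 = 0·1440 + 890; 890 = 14·60 + 50 → 14:50, same day
→ 2026-02-16 14:50 NNN

2026-02-16 14:50 NNN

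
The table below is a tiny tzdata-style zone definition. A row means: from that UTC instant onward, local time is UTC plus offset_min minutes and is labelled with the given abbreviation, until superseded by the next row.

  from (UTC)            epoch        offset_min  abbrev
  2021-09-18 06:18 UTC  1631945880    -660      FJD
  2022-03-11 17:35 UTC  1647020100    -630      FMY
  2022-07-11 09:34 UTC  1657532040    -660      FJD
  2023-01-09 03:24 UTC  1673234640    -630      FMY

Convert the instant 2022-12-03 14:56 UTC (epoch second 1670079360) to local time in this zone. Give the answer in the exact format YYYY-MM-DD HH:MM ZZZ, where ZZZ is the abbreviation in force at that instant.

2022-12-03 03:56 FJD

Query: 2022-12-03 14:56 UTC
Rule 3/4 (FJD, -11:00): 2022-07-11 09:34 UTC ≤ query < 2023-01-09 03:24 UTC
14·60 + 56 - 660 = 236 min
236 = 0·1440 + 236; 236 = 3·60 + 56 → 03:56, same day
→ 2022-12-03 03:56 FJD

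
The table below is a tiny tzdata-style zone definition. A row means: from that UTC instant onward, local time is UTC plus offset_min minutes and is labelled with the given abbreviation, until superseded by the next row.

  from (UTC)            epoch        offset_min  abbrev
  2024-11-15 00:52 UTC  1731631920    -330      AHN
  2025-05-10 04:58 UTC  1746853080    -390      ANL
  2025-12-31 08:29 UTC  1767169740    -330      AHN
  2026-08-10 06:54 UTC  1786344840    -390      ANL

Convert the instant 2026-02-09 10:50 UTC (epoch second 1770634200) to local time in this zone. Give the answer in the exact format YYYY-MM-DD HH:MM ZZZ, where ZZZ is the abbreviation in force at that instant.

Query: 2026-02-09 10:50 UTC
Rule 3/4 (AHN, -05:30): 2025-12-31 08:29 UTC ≤ query < 2026-08-10 06:54 UTC
10·60 + 50 - 330 = 320 min
320 = 0·1440 + 320; 320 = 5·60 + 20 → 05:20, same day
→ 2026-02-09 05:20 AHN

2026-02-09 05:20 AHN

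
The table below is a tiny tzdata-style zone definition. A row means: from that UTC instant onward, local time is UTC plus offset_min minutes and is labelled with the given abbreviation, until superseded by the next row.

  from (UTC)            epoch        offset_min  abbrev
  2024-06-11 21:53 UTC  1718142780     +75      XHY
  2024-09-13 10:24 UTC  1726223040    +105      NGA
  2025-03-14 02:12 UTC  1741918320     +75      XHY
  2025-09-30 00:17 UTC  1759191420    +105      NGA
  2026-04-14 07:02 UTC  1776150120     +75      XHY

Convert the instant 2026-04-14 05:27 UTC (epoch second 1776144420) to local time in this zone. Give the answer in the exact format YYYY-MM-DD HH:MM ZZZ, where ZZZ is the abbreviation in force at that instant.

Query: 2026-04-14 05:27 UTC
Rule 4/5 (NGA, +01:45): 2025-09-30 00:17 UTC ≤ query < 2026-04-14 07:02 UTC
5·60 + 27 + 105 = 432 min
432 = 0·1440 + 432; 432 = 7·60 + 12 → 07:12, same day
→ 2026-04-14 07:12 NGA

2026-04-14 07:12 NGA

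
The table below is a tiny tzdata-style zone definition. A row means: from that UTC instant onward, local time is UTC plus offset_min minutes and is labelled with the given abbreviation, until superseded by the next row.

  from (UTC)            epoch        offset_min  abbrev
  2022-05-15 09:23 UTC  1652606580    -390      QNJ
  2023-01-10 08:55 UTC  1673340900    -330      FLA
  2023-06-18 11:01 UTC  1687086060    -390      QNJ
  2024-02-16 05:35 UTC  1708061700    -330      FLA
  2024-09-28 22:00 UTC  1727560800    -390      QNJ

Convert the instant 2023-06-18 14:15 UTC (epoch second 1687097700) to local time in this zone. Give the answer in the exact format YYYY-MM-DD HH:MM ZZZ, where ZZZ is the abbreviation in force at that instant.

Query: 2023-06-18 14:15 UTC
Rule 3/5 (QNJ, -06:30): 2023-06-18 11:01 UTC ≤ query < 2024-02-16 05:35 UTC
14·60 + 15 - 390 = 465 min
465 = 0·1440 + 465; 465 = 7·60 + 45 → 07:45, same day
→ 2023-06-18 07:45 QNJ

2023-06-18 07:45 QNJ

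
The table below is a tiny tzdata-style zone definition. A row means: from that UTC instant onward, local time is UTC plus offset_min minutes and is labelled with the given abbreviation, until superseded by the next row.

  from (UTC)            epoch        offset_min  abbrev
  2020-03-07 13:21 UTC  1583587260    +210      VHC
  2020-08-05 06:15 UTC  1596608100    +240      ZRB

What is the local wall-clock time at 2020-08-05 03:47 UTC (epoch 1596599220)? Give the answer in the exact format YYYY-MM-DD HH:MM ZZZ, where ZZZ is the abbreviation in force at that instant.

Query: 2020-08-05 03:47 UTC
Rule 1/2 (VHC, +03:30): 2020-03-07 13:21 UTC ≤ query < 2020-08-05 06:15 UTC
3·60 + 47 + 210 = 437 min
437 = 0·1440 + 437; 437 = 7·60 + 17 → 07:17, same day
→ 2020-08-05 07:17 VHC

2020-08-05 07:17 VHC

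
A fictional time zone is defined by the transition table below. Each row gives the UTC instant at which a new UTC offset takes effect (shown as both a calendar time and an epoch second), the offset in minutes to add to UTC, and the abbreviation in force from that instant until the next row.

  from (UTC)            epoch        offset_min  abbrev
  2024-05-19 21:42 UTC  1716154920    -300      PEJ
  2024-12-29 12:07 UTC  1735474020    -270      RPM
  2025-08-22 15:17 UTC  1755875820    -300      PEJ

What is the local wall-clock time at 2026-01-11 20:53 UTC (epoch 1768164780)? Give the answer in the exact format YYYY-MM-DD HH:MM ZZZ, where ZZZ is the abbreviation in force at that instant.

Query: 2026-01-11 20:53 UTC
Rule 3/3 (PEJ, -05:00): 2025-08-22 15:17 UTC ≤ query < +∞
20·60 + 53 - 300 = 953 min
953 = 0·1440 + 953; 953 = 15·60 + 53 → 15:53, same day
→ 2026-01-11 15:53 PEJ

2026-01-11 15:53 PEJ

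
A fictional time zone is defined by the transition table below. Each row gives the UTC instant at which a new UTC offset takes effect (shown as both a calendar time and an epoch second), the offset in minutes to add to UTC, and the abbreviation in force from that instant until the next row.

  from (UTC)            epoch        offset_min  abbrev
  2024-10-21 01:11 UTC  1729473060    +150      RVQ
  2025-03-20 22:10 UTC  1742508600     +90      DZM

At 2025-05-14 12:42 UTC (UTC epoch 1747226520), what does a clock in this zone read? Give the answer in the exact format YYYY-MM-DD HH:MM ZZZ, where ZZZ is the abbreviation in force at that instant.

Query: 2025-05-14 12:42 UTC
Rule 2/2 (DZM, +01:30): 2025-03-20 22:10 UTC ≤ query < +∞
12·60 + 42 + 90 = 852 min
852 = 0·1440 + 852; 852 = 14·60 + 12 → 14:12, same day
→ 2025-05-14 14:12 DZM

2025-05-14 14:12 DZM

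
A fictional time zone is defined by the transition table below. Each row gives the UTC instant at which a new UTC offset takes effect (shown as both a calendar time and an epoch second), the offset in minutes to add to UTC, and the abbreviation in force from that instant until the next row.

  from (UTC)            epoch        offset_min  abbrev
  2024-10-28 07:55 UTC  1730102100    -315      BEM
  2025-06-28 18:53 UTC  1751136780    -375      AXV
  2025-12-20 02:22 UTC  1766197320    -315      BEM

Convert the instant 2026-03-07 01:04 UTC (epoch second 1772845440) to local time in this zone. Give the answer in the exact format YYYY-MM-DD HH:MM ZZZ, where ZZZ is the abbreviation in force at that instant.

2026-03-06 19:49 BEM

Query: 2026-03-07 01:04 UTC
Rule 3/3 (BEM, -05:15): 2025-12-20 02:22 UTC ≤ query < +∞
1·60 + 4 - 315 = -251 min
-251 = -1·1440 + 1189; 1189 = 19·60 + 49 → 19:49, 2026-03-07 - 1 day = 2026-03-06
→ 2026-03-06 19:49 BEM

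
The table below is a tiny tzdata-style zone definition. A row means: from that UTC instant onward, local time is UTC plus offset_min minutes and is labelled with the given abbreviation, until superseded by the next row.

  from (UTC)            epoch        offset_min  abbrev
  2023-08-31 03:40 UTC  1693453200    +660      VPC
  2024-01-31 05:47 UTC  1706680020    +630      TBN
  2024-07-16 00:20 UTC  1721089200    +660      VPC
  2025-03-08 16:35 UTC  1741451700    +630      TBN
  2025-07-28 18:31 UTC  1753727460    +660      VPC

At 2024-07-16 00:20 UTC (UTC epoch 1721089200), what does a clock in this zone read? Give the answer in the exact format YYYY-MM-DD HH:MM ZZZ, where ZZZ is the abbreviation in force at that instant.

2024-07-16 11:20 VPC

Query: 2024-07-16 00:20 UTC
Rule 3/5 (VPC, +11:00): 2024-07-16 00:20 UTC ≤ query < 2025-03-08 16:35 UTC
0·60 + 20 + 660 = 680 min
680 = 0·1440 + 680; 680 = 11·60 + 20 → 11:20, same day
→ 2024-07-16 11:20 VPC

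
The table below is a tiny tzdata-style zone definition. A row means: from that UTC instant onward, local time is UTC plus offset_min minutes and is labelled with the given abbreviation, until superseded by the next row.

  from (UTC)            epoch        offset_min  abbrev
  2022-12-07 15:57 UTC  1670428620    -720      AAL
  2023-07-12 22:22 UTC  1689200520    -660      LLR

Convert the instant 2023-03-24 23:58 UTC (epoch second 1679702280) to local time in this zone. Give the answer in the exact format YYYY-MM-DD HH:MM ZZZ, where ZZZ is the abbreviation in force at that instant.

Query: 2023-03-24 23:58 UTC
Rule 1/2 (AAL, -12:00): 2022-12-07 15:57 UTC ≤ query < 2023-07-12 22:22 UTC
23·60 + 58 - 720 = 718 min
718 = 0·1440 + 718; 718 = 11·60 + 58 → 11:58, same day
→ 2023-03-24 11:58 AAL

2023-03-24 11:58 AAL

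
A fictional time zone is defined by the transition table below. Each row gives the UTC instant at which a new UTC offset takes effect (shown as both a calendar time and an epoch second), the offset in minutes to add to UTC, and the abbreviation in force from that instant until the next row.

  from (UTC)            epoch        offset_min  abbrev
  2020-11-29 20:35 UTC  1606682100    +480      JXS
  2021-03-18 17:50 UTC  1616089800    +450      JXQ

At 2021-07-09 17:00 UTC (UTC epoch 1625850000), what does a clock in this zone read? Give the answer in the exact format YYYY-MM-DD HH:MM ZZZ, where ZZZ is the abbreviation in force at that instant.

2021-07-10 00:30 JXQ

Query: 2021-07-09 17:00 UTC
Rule 2/2 (JXQ, +07:30): 2021-03-18 17:50 UTC ≤ query < +∞
17·60 + 0 + 450 = 1470 min
1470 = 1·1440 + 30; 30 = 0·60 + 30 → 00:30, 2021-07-09 + 1 day = 2021-07-10
→ 2021-07-10 00:30 JXQ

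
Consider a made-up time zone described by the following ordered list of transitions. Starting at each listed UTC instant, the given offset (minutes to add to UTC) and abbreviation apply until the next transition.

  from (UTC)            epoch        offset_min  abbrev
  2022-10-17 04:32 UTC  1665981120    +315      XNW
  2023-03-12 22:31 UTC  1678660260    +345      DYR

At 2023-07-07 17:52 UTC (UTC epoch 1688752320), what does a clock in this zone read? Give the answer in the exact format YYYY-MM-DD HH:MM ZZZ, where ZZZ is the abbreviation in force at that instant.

2023-07-07 23:37 DYR

Query: 2023-07-07 17:52 UTC
Rule 2/2 (DYR, +05:45): 2023-03-12 22:31 UTC ≤ query < +∞
17·60 + 52 + 345 = 1417 min
1417 = 0·1440 + 1417; 1417 = 23·60 + 37 → 23:37, same day
→ 2023-07-07 23:37 DYR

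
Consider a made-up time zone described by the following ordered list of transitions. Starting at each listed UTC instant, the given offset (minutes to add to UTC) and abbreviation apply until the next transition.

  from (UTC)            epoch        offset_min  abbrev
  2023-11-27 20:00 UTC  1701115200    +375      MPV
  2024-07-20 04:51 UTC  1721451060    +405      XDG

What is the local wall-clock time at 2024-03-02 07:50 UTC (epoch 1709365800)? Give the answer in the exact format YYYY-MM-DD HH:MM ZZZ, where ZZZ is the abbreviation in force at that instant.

Query: 2024-03-02 07:50 UTC
Rule 1/2 (MPV, +06:15): 2023-11-27 20:00 UTC ≤ query < 2024-07-20 04:51 UTC
7·60 + 50 + 375 = 845 min
845 = 0·1440 + 845; 845 = 14·60 + 5 → 14:05, same day
→ 2024-03-02 14:05 MPV

2024-03-02 14:05 MPV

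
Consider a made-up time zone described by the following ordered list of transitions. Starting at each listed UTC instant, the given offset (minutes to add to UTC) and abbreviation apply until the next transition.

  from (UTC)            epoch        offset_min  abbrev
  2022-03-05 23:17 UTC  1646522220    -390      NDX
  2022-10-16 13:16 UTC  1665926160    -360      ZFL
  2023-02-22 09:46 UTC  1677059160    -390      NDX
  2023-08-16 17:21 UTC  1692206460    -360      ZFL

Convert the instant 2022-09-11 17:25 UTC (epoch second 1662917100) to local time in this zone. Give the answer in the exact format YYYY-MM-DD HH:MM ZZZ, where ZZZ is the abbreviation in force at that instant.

Query: 2022-09-11 17:25 UTC
Rule 1/4 (NDX, -06:30): 2022-03-05 23:17 UTC ≤ query < 2022-10-16 13:16 UTC
17·60 + 25 - 390 = 655 min
655 = 0·1440 + 655; 655 = 10·60 + 55 → 10:55, same day
→ 2022-09-11 10:55 NDX

2022-09-11 10:55 NDX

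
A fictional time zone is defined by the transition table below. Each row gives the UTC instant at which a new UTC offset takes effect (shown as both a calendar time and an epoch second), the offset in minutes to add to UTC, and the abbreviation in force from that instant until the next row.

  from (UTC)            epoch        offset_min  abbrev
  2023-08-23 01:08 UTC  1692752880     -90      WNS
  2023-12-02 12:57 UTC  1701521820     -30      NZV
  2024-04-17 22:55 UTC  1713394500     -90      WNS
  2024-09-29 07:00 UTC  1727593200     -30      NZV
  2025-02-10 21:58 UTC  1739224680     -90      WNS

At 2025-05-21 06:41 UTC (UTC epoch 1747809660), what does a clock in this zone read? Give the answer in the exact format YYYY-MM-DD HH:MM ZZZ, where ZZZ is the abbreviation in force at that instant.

2025-05-21 05:11 WNS

Query: 2025-05-21 06:41 UTC
Rule 5/5 (WNS, -01:30): 2025-02-10 21:58 UTC ≤ query < +∞
6·60 + 41 - 90 = 311 min
311 = 0·1440 + 311; 311 = 5·60 + 11 → 05:11, same day
→ 2025-05-21 05:11 WNS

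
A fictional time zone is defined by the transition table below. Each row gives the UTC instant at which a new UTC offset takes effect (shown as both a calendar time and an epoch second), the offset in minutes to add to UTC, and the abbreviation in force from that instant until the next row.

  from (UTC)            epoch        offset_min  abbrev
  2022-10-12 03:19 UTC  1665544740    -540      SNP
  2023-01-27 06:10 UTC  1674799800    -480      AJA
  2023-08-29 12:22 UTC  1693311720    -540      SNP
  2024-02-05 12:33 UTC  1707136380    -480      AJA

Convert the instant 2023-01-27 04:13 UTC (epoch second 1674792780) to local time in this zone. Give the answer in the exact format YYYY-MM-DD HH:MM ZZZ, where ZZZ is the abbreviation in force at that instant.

Query: 2023-01-27 04:13 UTC
Rule 1/4 (SNP, -09:00): 2022-10-12 03:19 UTC ≤ query < 2023-01-27 06:10 UTC
4·60 + 13 - 540 = -287 min
-287 = -1·1440 + 1153; 1153 = 19·60 + 13 → 19:13, 2023-01-27 - 1 day = 2023-01-26
→ 2023-01-26 19:13 SNP

2023-01-26 19:13 SNP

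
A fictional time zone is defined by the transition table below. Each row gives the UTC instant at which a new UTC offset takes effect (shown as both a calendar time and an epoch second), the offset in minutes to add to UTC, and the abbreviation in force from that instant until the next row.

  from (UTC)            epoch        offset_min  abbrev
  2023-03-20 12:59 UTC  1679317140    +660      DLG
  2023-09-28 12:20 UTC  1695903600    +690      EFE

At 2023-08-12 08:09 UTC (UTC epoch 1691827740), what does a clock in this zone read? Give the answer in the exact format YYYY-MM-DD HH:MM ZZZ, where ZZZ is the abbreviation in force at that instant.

Query: 2023-08-12 08:09 UTC
Rule 1/2 (DLG, +11:00): 2023-03-20 12:59 UTC ≤ query < 2023-09-28 12:20 UTC
8·60 + 9 + 660 = 1149 min
1149 = 0·1440 + 1149; 1149 = 19·60 + 9 → 19:09, same day
→ 2023-08-12 19:09 DLG

2023-08-12 19:09 DLG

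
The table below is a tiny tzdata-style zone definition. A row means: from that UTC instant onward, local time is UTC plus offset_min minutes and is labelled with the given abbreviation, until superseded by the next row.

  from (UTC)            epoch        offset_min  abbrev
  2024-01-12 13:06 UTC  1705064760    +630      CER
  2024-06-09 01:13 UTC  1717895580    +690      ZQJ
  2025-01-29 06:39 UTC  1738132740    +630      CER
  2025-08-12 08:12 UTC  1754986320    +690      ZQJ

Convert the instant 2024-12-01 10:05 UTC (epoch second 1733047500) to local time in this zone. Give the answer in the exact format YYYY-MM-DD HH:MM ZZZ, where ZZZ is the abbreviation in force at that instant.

Query: 2024-12-01 10:05 UTC
Rule 2/4 (ZQJ, +11:30): 2024-06-09 01:13 UTC ≤ query < 2025-01-29 06:39 UTC
10·60 + 5 + 690 = 1295 min
1295 = 0·1440 + 1295; 1295 = 21·60 + 35 → 21:35, same day
→ 2024-12-01 21:35 ZQJ

2024-12-01 21:35 ZQJ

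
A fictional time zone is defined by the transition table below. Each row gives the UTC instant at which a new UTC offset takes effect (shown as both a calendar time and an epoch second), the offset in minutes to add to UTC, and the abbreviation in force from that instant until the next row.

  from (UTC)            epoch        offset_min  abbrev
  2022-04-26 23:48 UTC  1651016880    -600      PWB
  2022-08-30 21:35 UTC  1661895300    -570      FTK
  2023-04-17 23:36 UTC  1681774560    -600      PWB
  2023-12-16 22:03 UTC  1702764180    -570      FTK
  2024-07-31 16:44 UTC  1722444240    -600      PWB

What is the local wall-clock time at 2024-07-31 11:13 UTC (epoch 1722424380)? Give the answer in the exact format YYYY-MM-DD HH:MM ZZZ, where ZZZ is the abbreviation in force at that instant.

Query: 2024-07-31 11:13 UTC
Rule 4/5 (FTK, -09:30): 2023-12-16 22:03 UTC ≤ query < 2024-07-31 16:44 UTC
11·60 + 13 - 570 = 103 min
103 = 0·1440 + 103; 103 = 1·60 + 43 → 01:43, same day
→ 2024-07-31 01:43 FTK

2024-07-31 01:43 FTK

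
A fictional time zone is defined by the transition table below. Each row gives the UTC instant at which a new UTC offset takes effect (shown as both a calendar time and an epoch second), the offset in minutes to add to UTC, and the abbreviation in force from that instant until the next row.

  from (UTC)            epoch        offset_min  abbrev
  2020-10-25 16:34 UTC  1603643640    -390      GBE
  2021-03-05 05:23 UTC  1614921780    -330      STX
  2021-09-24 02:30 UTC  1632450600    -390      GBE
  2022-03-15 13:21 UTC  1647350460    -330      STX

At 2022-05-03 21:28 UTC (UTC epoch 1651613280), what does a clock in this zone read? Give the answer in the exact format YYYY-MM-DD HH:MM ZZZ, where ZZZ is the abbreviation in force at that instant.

Query: 2022-05-03 21:28 UTC
Rule 4/4 (STX, -05:30): 2022-03-15 13:21 UTC ≤ query < +∞
21·60 + 28 - 330 = 958 min
958 = 0·1440 + 958; 958 = 15·60 + 58 → 15:58, same day
→ 2022-05-03 15:58 STX

2022-05-03 15:58 STX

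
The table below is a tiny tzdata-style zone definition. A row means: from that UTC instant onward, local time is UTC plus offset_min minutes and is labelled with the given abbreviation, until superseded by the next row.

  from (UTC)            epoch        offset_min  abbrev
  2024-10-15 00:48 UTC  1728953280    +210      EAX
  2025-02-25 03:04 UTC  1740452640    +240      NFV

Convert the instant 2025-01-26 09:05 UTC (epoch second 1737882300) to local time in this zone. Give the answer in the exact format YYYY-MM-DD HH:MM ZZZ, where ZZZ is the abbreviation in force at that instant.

Query: 2025-01-26 09:05 UTC
Rule 1/2 (EAX, +03:30): 2024-10-15 00:48 UTC ≤ query < 2025-02-25 03:04 UTC
9·60 + 5 + 210 = 755 min
755 = 0·1440 + 755; 755 = 12·60 + 35 → 12:35, same day
→ 2025-01-26 12:35 EAX

2025-01-26 12:35 EAX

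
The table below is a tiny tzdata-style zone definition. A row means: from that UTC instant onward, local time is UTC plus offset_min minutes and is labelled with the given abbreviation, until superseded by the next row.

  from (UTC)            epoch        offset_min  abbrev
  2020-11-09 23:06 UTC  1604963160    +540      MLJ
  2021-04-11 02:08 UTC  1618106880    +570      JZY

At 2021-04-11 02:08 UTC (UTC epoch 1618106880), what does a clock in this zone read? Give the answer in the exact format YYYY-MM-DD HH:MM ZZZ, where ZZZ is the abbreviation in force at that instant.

2021-04-11 11:38 JZY

Query: 2021-04-11 02:08 UTC
Rule 2/2 (JZY, +09:30): 2021-04-11 02:08 UTC ≤ query < +∞
2·60 + 8 + 570 = 698 min
698 = 0·1440 + 698; 698 = 11·60 + 38 → 11:38, same day
→ 2021-04-11 11:38 JZY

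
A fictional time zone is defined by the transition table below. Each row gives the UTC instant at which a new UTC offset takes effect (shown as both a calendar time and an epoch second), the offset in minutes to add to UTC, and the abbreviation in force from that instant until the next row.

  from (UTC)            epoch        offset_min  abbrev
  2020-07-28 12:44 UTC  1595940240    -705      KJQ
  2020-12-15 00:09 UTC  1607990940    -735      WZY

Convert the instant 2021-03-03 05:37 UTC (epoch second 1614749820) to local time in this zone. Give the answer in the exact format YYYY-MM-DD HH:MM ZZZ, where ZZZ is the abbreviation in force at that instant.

2021-03-02 17:22 WZY

Query: 2021-03-03 05:37 UTC
Rule 2/2 (WZY, -12:15): 2020-12-15 00:09 UTC ≤ query < +∞
5·60 + 37 - 735 = -398 min
-398 = -1·1440 + 1042; 1042 = 17·60 + 22 → 17:22, 2021-03-03 - 1 day = 2021-03-02
→ 2021-03-02 17:22 WZY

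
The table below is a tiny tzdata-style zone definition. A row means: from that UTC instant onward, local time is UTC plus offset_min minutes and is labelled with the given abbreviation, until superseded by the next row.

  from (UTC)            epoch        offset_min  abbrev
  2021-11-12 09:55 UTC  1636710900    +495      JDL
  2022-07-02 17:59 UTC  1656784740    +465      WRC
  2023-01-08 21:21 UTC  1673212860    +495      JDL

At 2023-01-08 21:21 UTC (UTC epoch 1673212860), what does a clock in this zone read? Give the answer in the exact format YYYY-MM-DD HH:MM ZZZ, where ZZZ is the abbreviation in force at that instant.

Query: 2023-01-08 21:21 UTC
Rule 3/3 (JDL, +08:15): 2023-01-08 21:21 UTC ≤ query < +∞
21·60 + 21 + 495 = 1776 min
1776 = 1·1440 + 336; 336 = 5·60 + 36 → 05:36, 2023-01-08 + 1 day = 2023-01-09
→ 2023-01-09 05:36 JDL

2023-01-09 05:36 JDL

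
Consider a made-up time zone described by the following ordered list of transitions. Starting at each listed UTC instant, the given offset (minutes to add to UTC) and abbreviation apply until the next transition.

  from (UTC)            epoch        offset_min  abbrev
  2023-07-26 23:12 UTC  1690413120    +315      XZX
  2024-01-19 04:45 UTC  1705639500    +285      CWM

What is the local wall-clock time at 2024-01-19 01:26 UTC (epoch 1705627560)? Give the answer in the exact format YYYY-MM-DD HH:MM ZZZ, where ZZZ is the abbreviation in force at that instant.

2024-01-19 06:41 XZX

Query: 2024-01-19 01:26 UTC
Rule 1/2 (XZX, +05:15): 2023-07-26 23:12 UTC ≤ query < 2024-01-19 04:45 UTC
1·60 + 26 + 315 = 401 min
401 = 0·1440 + 401; 401 = 6·60 + 41 → 06:41, same day
→ 2024-01-19 06:41 XZX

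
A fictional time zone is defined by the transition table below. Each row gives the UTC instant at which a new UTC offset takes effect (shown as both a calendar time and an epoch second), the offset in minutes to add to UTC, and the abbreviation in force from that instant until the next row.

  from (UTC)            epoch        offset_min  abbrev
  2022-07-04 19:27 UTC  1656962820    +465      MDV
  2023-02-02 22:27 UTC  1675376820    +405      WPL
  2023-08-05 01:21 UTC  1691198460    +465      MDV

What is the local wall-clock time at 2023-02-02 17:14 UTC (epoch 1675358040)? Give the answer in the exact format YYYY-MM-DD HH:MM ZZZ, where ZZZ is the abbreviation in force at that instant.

Query: 2023-02-02 17:14 UTC
Rule 1/3 (MDV, +07:45): 2022-07-04 19:27 UTC ≤ query < 2023-02-02 22:27 UTC
17·60 + 14 + 465 = 1499 min
1499 = 1·1440 + 59; 59 = 0·60 + 59 → 00:59, 2023-02-02 + 1 day = 2023-02-03
→ 2023-02-03 00:59 MDV

2023-02-03 00:59 MDV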